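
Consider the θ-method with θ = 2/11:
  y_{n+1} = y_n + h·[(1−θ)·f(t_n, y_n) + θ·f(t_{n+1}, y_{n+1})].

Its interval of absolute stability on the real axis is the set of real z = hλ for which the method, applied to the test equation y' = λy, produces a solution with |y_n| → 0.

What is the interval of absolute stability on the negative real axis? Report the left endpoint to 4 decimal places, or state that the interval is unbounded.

(-3.1429, 0).

Set f=λy, z=hλ:
  y_{n+1} = y_n + z·[9/11·y_n + 2/11·y_{n+1}] ⇒ (1 − 2/11z)y_{n+1} = (1 + 9/11z)y_n
  ⇒ R(z) = (1 + 9/11z)/(1 − 2/11z).

Solve |R(x)|<1 on ℝ⁻.
x=-1.74: |R|=0.3218
R=−1: 1+9/11x = −1+2/11x ⇒ -7/11x=2 ⇒ x=2/(-7/11)=-3.1429
Confirm numerically:
  x=-2.433: |R|=0.68681 <1
  x=-2.290: |R|=0.61682 <1
  x=-2.248: |R|=0.59577 <1
  x=-1.867: |R|=0.39385 <1
  x=-3.597: |R|=1.17473 >1
  x=-3.246: |R|=1.04128 >1
Interval (-3.1429, 0).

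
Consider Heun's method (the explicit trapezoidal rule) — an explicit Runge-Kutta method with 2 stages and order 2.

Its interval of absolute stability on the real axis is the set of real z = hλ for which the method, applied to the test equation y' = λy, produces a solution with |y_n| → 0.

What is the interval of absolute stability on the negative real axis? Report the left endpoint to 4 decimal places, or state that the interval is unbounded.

z∈(-2.0000,0).

On y'=λy, z=hλ:
  order 2, 2-stage ⇒ R(z)=1+z+z^2/2
  (e.g. R(-0.72)=0.53920, |R|=0.53920)

Find x<0 with |R(x)|<1.
x=-0.72: |R|=0.5392
|R(-1.99)|=0.9900 |R(-1.7)|=0.7450 |R(-1.03)|=0.5005
Bisect:
  x_lo=-2.6108 |R|=1.7973  x_hi=-0.2850 |R|=0.7556
  mid=-1.44789 |R|=0.60030 →hi
  mid=-2.02934 |R|=1.02978 →lo
  mid=-1.73862 |R|=0.77278 →hi
  mid=-1.88398 |R|=0.89071 →hi
  mid=-1.95666 |R|=0.95760 →hi
  mid=-1.99300 |R|=0.99303 →hi
  mid=-2.01117 |R|=1.01124 →lo
  mid=-2.00209 |R|=1.00209 →lo
  ...
  [-2.00010,-1.99996] ⇒ x*=-2.0000
Interval (-2.0000, 0).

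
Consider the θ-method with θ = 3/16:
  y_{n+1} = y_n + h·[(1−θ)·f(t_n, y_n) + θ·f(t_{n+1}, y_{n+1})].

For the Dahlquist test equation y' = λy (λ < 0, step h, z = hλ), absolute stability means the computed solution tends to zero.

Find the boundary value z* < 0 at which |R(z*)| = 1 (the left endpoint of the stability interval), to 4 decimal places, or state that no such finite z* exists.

z* = -3.2000.

With y'=λy (z=hλ):
  y_{n+1} = y_n + z·[13/16·y_n + 3/16·y_{n+1}] ⇒ (1 − 3/16z)y_{n+1} = (1 + 13/16z)y_n
  so R(z) = (1 + 13/16z)/(1 − 3/16z).

Boundary: |R(x)|=1, x<0.
x=-0.58: |R|=0.4769
R=−1: 1+13/16x = −1+3/16x ⇒ -5/8x=2 ⇒ x=2/(-5/8)=-3.2000
Confirm numerically:
  x=-2.647: |R|=0.76902 <1
  x=-1.876: |R|=0.38783 <1
  x=-1.712: |R|=0.29599 <1
  x=-1.307: |R|=0.04975 <1
  x=-3.475: |R|=1.10407 >1
  x=-3.245: |R|=1.01749 >1
Interval (-3.2000, 0).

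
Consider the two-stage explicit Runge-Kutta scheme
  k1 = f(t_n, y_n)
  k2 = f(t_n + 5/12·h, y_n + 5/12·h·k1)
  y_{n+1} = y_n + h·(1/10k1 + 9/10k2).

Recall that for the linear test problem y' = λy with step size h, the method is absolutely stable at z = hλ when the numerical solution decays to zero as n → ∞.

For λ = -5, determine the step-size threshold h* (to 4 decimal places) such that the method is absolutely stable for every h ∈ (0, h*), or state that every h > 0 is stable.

With y'=λy (z=hλ):
  k1=λy_n ⇒ h·k1=z·y_n;  k2=λ(1+5/12z)y_n ⇒ h·k2=z(1+5/12z)y_n
  y_{n+1}/y_n = 1 + 1/10z + 9/10z(1+5/12z) = 1 + z + 3/8z²
  so R(z) = 1 + z + 3/8z².

Boundary: |R(x)|=1, x<0.
x=-1.34: |R|=0.3334
R=1: x+3/8x²=0 ⇒ x=−8/3=-2.6667; min R=1−1/(4·3/8)=0.3333>−1
Confirm numerically:
  x=-2.000: |R|=0.50000 <1
  x=-1.987: |R|=0.49356 <1
  x=-1.983: |R|=0.49161 <1
  x=-1.671: |R|=0.37609 <1
  x=-3.196: |R|=1.63441 >1
  x=-3.081: |R|=1.47871 >1
  x=-3.067: |R|=1.46043 >1
So |R|<1 on (-2.6667, 0).

(-2.6667,0); λ=-5 ⇒ h* = (8/3)/5 = 0.5333.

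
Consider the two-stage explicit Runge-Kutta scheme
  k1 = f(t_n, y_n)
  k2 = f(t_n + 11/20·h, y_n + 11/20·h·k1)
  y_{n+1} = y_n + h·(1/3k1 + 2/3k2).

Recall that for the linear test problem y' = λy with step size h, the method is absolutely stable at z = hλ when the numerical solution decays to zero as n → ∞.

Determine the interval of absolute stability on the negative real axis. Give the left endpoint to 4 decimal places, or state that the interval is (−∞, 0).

With y'=λy (z=hλ):
  k1=λy_n ⇒ h·k1=z·y_n;  k2=λ(1+11/20z)y_n ⇒ h·k2=z(1+11/20z)y_n
  y_{n+1}/y_n = 1 + 1/3z + 2/3z(1+11/20z) = 1 + z + 11/30z²
  ⇒ R(z) = 1 + z + 11/30z².

Find x<0 with |R(x)|<1.
x=-0.34: |R|=0.7024
R=1: x+11/30x²=0 ⇒ x=−30/11=-2.7273; min R=1−1/(4·11/30)=0.3182>−1
Confirm numerically:
  x=-1.604: |R|=0.33937 <1
  x=-1.527: |R|=0.32797 <1
  x=-1.112: |R|=0.34140 <1
  x=-3.215: |R|=1.57495 >1
  x=-3.208: |R|=1.56546 >1
  x=-3.133: |R|=1.46609 >1
Interval (-2.7273, 0).

z∈(-2.7273,0).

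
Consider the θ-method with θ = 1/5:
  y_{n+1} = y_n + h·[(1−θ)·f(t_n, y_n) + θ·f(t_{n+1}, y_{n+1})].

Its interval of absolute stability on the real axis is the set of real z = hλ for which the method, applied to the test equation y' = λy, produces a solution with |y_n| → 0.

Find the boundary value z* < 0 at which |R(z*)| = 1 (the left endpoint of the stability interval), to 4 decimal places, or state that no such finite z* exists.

With y'=λy (z=hλ):
  y_{n+1} = y_n + z·[4/5·y_n + 1/5·y_{n+1}] ⇒ (1 − 1/5z)y_{n+1} = (1 + 4/5z)y_n
  so R(z) = (1 + 4/5z)/(1 − 1/5z).

Need |R(x)|<1, x<0.
x=-1.63: |R|=0.2293
R=−1: 1+4/5x = −1+1/5x ⇒ -3/5x=2 ⇒ x=2/(-3/5)=-3.3333
Confirm numerically:
  x=-2.462: |R|=0.64969 <1
  x=-1.661: |R|=0.24681 <1
  x=-1.591: |R|=0.20695 <1
  x=-3.425: |R|=1.03264 >1
  x=-3.410: |R|=1.02735 >1
Interval (-3.3333, 0).

left endpoint -3.3333.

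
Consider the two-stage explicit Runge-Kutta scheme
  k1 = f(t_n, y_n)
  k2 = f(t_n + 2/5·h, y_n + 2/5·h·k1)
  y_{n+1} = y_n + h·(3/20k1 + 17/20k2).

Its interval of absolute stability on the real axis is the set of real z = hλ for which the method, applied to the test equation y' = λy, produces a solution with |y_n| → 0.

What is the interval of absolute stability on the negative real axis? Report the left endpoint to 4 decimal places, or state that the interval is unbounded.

Set f=λy, z=hλ:
  k1=λy_n ⇒ h·k1=z·y_n;  k2=λ(1+2/5z)y_n ⇒ h·k2=z(1+2/5z)y_n
  y_{n+1}/y_n = 1 + 3/20z + 17/20z(1+2/5z) = 1 + z + 17/50z²
  R(z) = 1 + z + 17/50z².

Solve |R(x)|<1 on ℝ⁻.
x=-1.49: |R|=0.2648
R=1: x+17/50x²=0 ⇒ x=−50/17=-2.9412; min R=1−1/(4·17/50)=0.2647>−1
Confirm numerically:
  x=-2.798: |R|=0.86379 <1
  x=-2.572: |R|=0.67716 <1
  x=-2.434: |R|=0.58028 <1
  x=-2.274: |R|=0.48417 <1
  x=-3.262: |R|=1.35582 >1
  x=-3.084: |R|=1.14976 >1
Stable set (-2.9412, 0).

(-2.9412, 0).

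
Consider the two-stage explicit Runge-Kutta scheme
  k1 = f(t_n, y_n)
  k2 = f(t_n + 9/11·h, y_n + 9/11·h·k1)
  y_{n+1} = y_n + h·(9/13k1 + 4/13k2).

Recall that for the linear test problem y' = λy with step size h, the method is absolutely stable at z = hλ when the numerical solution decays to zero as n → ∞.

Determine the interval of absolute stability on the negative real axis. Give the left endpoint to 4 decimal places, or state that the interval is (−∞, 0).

z∈(-3.9722,0).

On y'=λy, z=hλ:
  k1=λy_n ⇒ h·k1=z·y_n;  k2=λ(1+9/11z)y_n ⇒ h·k2=z(1+9/11z)y_n
  y_{n+1}/y_n = 1 + 9/13z + 4/13z(1+9/11z) = 1 + z + 36/143z²
  ⇒ R(z) = 1 + z + 36/143z².

Need |R(x)|<1, x<0.
x=-1.06: |R|=0.2229
R=1: x+36/143x²=0 ⇒ x=−143/36=-3.9722; min R=1−1/(4·36/143)=0.0069>−1
Confirm numerically:
  x=-3.026: |R|=0.27918 <1
  x=-2.345: |R|=0.03937 <1
  x=-2.006: |R|=0.00704 <1
  x=-4.520: |R|=1.62332 >1
  x=-4.024: |R|=1.05245 >1
Stable set (-3.9722, 0).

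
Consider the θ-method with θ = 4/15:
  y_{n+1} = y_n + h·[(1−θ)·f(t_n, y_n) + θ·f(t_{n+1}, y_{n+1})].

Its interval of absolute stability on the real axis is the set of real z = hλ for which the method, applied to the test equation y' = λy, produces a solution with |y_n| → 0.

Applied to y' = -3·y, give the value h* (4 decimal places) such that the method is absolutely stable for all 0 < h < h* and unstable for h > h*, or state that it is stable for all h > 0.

(-4.2857,0); λ=-3 ⇒ h* = (30/7)/3 = 1.4286.

On y'=λy, z=hλ:
  y_{n+1} = y_n + z·[11/15·y_n + 4/15·y_{n+1}] ⇒ (1 − 4/15z)y_{n+1} = (1 + 11/15z)y_n
  ⇒ R(z) = (1 + 11/15z)/(1 − 4/15z).

Find x<0 with |R(x)|<1.
x=-0.58: |R|=0.4977
R=−1: 1+11/15x = −1+4/15x ⇒ -7/15x=2 ⇒ x=2/(-7/15)=-4.2857
Confirm numerically:
  x=-3.990: |R|=0.93314 <1
  x=-3.207: |R|=0.72865 <1
  x=-3.081: |R|=0.69137 <1
  x=-1.813: |R|=0.22214 <1
  x=-4.562: |R|=1.05817 >1
  x=-4.353: |R|=1.01453 >1
Stable set (-4.2857, 0).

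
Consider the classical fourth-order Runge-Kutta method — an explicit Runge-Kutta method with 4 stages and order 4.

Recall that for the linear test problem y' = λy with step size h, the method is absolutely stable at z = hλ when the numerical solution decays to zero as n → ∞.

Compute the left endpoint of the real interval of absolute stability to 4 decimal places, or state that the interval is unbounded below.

left endpoint -2.7853.

On y'=λy, z=hλ:
  order 4, 4-stage ⇒ R(z)=1+z+z^2/2+z^3/6+z^4/24
  (e.g. R(-0.62)=0.53864, |R|=0.53864)

Find x<0 with |R(x)|<1.
x=-0.62: |R|=0.5386
|R(-2.33)|=0.5043 |R(-1.83)|=0.2903 |R(-1.09)|=0.3470
Bisect:
  x_lo=-3.4847 |R|=2.6783  x_hi=-0.1635 |R|=0.8492
  mid=-1.82410 |R|=0.28930 →hi
  mid=-2.65439 |R|=0.81992 →hi
  mid=-3.06953 |R|=1.52023 →lo
  mid=-2.86196 |R|=1.12188 →lo
  mid=-2.75817 |R|=0.95988 →hi
  mid=-2.81007 |R|=1.03800 →lo
  mid=-2.78412 |R|=0.99823 →hi
  mid=-2.79709 |R|=1.01794 →lo
  mid=-2.79061 |R|=1.00804 →lo
  ...
  [-2.78534,-2.78513] ⇒ x*=-2.7853
Interval (-2.7853, 0).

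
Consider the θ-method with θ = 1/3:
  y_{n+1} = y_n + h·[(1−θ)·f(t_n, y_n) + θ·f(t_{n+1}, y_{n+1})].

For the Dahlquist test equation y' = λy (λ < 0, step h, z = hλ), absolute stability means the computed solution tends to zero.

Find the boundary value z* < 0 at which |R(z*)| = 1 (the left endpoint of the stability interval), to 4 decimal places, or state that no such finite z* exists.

z* = -6.0000.

Set f=λy, z=hλ:
  y_{n+1} = y_n + z·[2/3·y_n + 1/3·y_{n+1}] ⇒ (1 − 1/3z)y_{n+1} = (1 + 2/3z)y_n
  so R(z) = (1 + 2/3z)/(1 − 1/3z).

Find x<0 with |R(x)|<1.
x=-0.53: |R|=0.5496
R=−1: 1+2/3x = −1+1/3x ⇒ -1/3x=2 ⇒ x=2/(-1/3)=-6.0000
Confirm numerically:
  x=-4.420: |R|=0.78706 <1
  x=-4.405: |R|=0.78460 <1
  x=-4.257: |R|=0.75982 <1
  x=-6.415: |R|=1.04408 >1
  x=-6.333: |R|=1.03568 >1
  x=-6.215: |R|=1.02333 >1
So |R|<1 on (-6.0000, 0).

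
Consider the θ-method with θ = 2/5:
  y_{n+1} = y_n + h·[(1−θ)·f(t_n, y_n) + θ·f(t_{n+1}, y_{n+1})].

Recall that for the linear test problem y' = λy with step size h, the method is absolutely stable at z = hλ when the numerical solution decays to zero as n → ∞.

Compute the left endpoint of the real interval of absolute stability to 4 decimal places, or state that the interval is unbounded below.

Set f=λy, z=hλ:
  y_{n+1} = y_n + z·[3/5·y_n + 2/5·y_{n+1}] ⇒ (1 − 2/5z)y_{n+1} = (1 + 3/5z)y_n
  Hence R(z) = (1 + 3/5z)/(1 − 2/5z).

Find x<0 with |R(x)|<1.
x=-1.02: |R|=0.2756
R=−1: 1+3/5x = −1+2/5x ⇒ -1/5x=2 ⇒ x=2/(-1/5)=-10.0000
Confirm numerically:
  x=-9.396: |R|=0.97461 <1
  x=-7.559: |R|=0.87867 <1
  x=-6.181: |R|=0.78004 <1
  x=-6.013: |R|=0.76583 <1
  x=-10.517: |R|=1.01986 >1
  x=-10.300: |R|=1.01172 >1
  x=-10.090: |R|=1.00357 >1
Stable set (-10.0000, 0).

left endpoint -10.0000.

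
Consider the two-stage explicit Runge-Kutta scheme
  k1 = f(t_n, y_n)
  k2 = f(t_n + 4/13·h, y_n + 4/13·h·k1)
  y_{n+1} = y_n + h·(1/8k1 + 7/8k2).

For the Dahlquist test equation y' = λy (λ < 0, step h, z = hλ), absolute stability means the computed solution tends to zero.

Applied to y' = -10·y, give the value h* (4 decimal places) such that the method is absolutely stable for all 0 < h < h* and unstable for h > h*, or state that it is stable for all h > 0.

Test eqn y'=λy, z=hλ:
  k1=λy_n ⇒ h·k1=z·y_n;  k2=λ(1+4/13z)y_n ⇒ h·k2=z(1+4/13z)y_n
  y_{n+1}/y_n = 1 + 1/8z + 7/8z(1+4/13z) = 1 + z + 7/26z²
  R(z) = 1 + z + 7/26z².

Solve |R(x)|<1 on ℝ⁻.
x=-1.45: |R|=0.1161
R=1: x+7/26x²=0 ⇒ x=−26/7=-3.7143; min R=1−1/(4·7/26)=0.0714>−1
Confirm numerically:
  x=-2.487: |R|=0.17824 <1
  x=-1.999: |R|=0.07685 <1
  x=-1.751: |R|=0.07446 <1
  x=-1.746: |R|=0.07475 <1
  x=-4.208: |R|=1.55934 >1
  x=-3.895: |R|=1.18951 >1
Stable set (-3.7143, 0).

(-3.7143,0); λ=-10 ⇒ h* = (26/7)/10 = 0.3714.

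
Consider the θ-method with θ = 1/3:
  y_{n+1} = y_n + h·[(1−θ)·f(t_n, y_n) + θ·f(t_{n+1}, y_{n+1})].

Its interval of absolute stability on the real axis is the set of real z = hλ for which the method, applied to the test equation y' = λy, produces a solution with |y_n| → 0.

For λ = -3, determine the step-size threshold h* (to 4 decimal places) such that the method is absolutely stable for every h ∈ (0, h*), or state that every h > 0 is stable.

(-6.0000,0); λ=-3 ⇒ h* = (6)/3 = 2.0000.

Set f=λy, z=hλ:
  y_{n+1} = y_n + z·[2/3·y_n + 1/3·y_{n+1}] ⇒ (1 − 1/3z)y_{n+1} = (1 + 2/3z)y_n
  Hence R(z) = (1 + 2/3z)/(1 − 1/3z).

Need |R(x)|<1, x<0.
x=-1.55: |R|=0.0220
R=−1: 1+2/3x = −1+1/3x ⇒ -1/3x=2 ⇒ x=2/(-1/3)=-6.0000
Confirm numerically:
  x=-5.000: |R|=0.87500 <1
  x=-4.828: |R|=0.85028 <1
  x=-2.602: |R|=0.39343 <1
  x=-6.569: |R|=1.05946 >1
  x=-6.346: |R|=1.03702 >1
  x=-6.236: |R|=1.02555 >1
So |R|<1 on (-6.0000, 0).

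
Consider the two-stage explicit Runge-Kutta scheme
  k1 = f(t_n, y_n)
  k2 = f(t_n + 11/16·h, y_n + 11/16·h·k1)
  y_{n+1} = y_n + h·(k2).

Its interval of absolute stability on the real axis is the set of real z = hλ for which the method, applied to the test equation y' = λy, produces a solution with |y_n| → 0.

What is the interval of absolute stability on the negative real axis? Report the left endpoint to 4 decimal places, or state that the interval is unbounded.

(-1.4545, 0).

With y'=λy (z=hλ):
  k1=λy_n ⇒ h·k1=z·y_n;  k2=λ(1+11/16z)y_n ⇒ h·k2=z(1+11/16z)y_n
  y_{n+1}/y_n = 1 + z(1+11/16z) = 1 + z + 11/16z²
  Hence R(z) = 1 + z + 11/16z².

Find x<0 with |R(x)|<1.
x=-1.47: |R|=1.0156
R=1: x+11/16x²=0 ⇒ x=−16/11=-1.4545; min R=1−1/(4·11/16)=0.6364>−1
Confirm numerically:
  x=-1.234: |R|=0.81289 <1
  x=-1.132: |R|=0.74898 <1
  x=-0.982: |R|=0.68097 <1
  x=-2.043: |R|=1.82652 >1
  x=-1.559: |R|=1.11196 >1
Interval (-1.4545, 0).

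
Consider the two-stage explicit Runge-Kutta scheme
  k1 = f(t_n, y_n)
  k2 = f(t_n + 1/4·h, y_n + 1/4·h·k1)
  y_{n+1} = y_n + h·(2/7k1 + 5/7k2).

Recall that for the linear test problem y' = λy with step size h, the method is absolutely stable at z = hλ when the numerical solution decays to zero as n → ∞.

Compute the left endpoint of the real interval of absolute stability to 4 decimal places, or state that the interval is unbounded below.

On y'=λy, z=hλ:
  k1=λy_n ⇒ h·k1=z·y_n;  k2=λ(1+1/4z)y_n ⇒ h·k2=z(1+1/4z)y_n
  y_{n+1}/y_n = 1 + 2/7z + 5/7z(1+1/4z) = 1 + z + 5/28z²
  Hence R(z) = 1 + z + 5/28z².

Need |R(x)|<1, x<0.
x=-0.48: |R|=0.5611
R=1: x+5/28x²=0 ⇒ x=−28/5=-5.6000; min R=1−1/(4·5/28)=-0.4000>−1
Confirm numerically:
  x=-4.903: |R|=0.38975 <1
  x=-4.899: |R|=0.38675 <1
  x=-4.456: |R|=0.08970 <1
  x=-2.875: |R|=0.39900 <1
  x=-6.173: |R|=1.63163 >1
  x=-6.140: |R|=1.59207 >1
  x=-5.980: |R|=1.40579 >1
Stable set (-5.6000, 0).

left endpoint -5.6000.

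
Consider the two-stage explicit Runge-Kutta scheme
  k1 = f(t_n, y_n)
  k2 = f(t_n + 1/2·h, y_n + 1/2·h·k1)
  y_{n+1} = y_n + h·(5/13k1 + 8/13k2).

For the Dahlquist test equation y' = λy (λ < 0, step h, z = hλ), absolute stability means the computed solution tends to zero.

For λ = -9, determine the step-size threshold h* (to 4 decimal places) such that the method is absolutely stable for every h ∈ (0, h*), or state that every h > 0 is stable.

Set f=λy, z=hλ:
  k1=λy_n ⇒ h·k1=z·y_n;  k2=λ(1+1/2z)y_n ⇒ h·k2=z(1+1/2z)y_n
  y_{n+1}/y_n = 1 + 5/13z + 8/13z(1+1/2z) = 1 + z + 4/13z²
  ⇒ R(z) = 1 + z + 4/13z².

Boundary: |R(x)|=1, x<0.
x=-1.79: |R|=0.1959
R=1: x+4/13x²=0 ⇒ x=−13/4=-3.2500; min R=1−1/(4·4/13)=0.1875>−1
Confirm numerically:
  x=-2.667: |R|=0.52158 <1
  x=-2.269: |R|=0.31511 <1
  x=-1.737: |R|=0.19136 <1
  x=-3.671: |R|=1.47554 >1
  x=-3.596: |R|=1.38284 >1
  x=-3.466: |R|=1.23036 >1
Stable set (-3.2500, 0).

(-3.2500,0); λ=-9 ⇒ h* = (13/4)/9 = 0.3611.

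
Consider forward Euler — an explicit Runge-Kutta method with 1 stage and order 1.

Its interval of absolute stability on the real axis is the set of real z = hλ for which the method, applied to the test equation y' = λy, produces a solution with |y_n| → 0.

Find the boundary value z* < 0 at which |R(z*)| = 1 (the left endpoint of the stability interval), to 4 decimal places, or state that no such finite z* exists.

z* = -2.0000.

Test eqn y'=λy, z=hλ:
  order 1, 1-stage ⇒ R(z)=1+z
  (e.g. R(-0.59)=0.41000, |R|=0.41000)

Find x<0 with |R(x)|<1.
x=-0.59: |R|=0.4100
|R(-1.98)|=0.9800 |R(-1.83)|=0.8300 |R(-1.15)|=0.1500
Bisect:
  x_lo=-2.6282 |R|=1.6282  x_hi=-0.0739 |R|=0.9261
  mid=-1.35107 |R|=0.35107 →hi
  mid=-1.98963 |R|=0.98963 →hi
  mid=-2.30891 |R|=1.30891 →lo
  mid=-2.14927 |R|=1.14927 →lo
  mid=-2.06945 |R|=1.06945 →lo
  mid=-2.02954 |R|=1.02954 →lo
  mid=-2.00958 |R|=1.00958 →lo
  ...
  [-2.00007,-1.99992] ⇒ x*=-2.0000
So |R|<1 on (-2.0000, 0).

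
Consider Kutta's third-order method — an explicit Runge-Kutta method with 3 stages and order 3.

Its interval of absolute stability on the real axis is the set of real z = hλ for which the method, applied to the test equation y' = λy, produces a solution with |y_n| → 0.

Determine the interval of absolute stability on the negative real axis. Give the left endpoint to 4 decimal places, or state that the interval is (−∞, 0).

With y'=λy (z=hλ):
  order 3, 3-stage ⇒ R(z)=1+z+z^2/2+z^3/6
  (e.g. R(-0.32)=0.72574, |R|=0.72574)

Need |R(x)|<1, x<0.
x=-0.32: |R|=0.7257
|R(-2.77)|=1.4759 |R(-1.04)|=0.3133 |R(-0.95)|=0.3584
Bisect:
  x_lo=-3.0736 |R|=2.1894  x_hi=-0.3369 |R|=0.7135
  mid=-1.70522 |R|=0.07773 →hi
  mid=-2.38940 |R|=0.80839 →hi
  mid=-2.73149 |R|=1.39759 →lo
  mid=-2.56044 |R|=1.08017 →lo
  mid=-2.47492 |R|=0.93888 →hi
  mid=-2.51768 |R|=1.00814 →lo
  mid=-2.49630 |R|=0.97317 →hi
  ...
  [-2.51284,-2.51267] ⇒ x*=-2.5127
Interval (-2.5127, 0).

z∈(-2.5127,0).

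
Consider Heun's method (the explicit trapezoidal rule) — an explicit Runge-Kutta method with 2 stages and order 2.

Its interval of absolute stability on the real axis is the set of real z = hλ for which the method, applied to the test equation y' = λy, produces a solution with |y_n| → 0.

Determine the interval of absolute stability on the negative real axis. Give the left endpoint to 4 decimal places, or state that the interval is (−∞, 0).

With y'=λy (z=hλ):
  order 2, 2-stage ⇒ R(z)=1+z+z^2/2
  (e.g. R(-1.05)=0.50125, |R|=0.50125)

Boundary: |R(x)|=1, x<0.
x=-1.05: |R|=0.5012
|R(-2.34)|=1.3978 |R(-1.9)|=0.9050 |R(-1.81)|=0.8281
Bisect:
  x_lo=-2.8794 |R|=2.2660  x_hi=-0.3734 |R|=0.6963
  mid=-1.62640 |R|=0.69619 →hi
  mid=-2.25287 |R|=1.28485 →lo
  mid=-1.93964 |R|=0.94146 →hi
  mid=-2.09625 |R|=1.10089 →lo
  mid=-2.01795 |R|=1.01811 →lo
  mid=-1.97879 |R|=0.97902 →hi
  mid=-1.99837 |R|=0.99837 →hi
  mid=-2.00816 |R|=1.00819 →lo
  ...
  [-2.00005,-1.99990] ⇒ x*=-2.0000
Stable set (-2.0000, 0).

(-2.0000, 0).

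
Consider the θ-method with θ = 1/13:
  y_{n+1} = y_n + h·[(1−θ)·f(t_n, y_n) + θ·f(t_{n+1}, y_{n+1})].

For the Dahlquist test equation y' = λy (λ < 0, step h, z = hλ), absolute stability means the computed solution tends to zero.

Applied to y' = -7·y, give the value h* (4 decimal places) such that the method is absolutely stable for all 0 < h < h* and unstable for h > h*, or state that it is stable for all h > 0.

Test eqn y'=λy, z=hλ:
  y_{n+1} = y_n + z·[12/13·y_n + 1/13·y_{n+1}] ⇒ (1 − 1/13z)y_{n+1} = (1 + 12/13z)y_n
  Hence R(z) = (1 + 12/13z)/(1 − 1/13z).

Solve |R(x)|<1 on ℝ⁻.
x=-1.29: |R|=0.1735
R=−1: 1+12/13x = −1+1/13x ⇒ -11/13x=2 ⇒ x=2/(-11/13)=-2.3636
Confirm numerically:
  x=-1.896: |R|=0.65467 <1
  x=-1.279: |R|=0.16444 <1
  x=-0.990: |R|=0.08006 <1
  x=-2.597: |R|=1.16458 >1
  x=-2.424: |R|=1.04305 >1
  x=-2.390: |R|=1.01884 >1
Stable set (-2.3636, 0).

(-2.3636,0); λ=-7 ⇒ h* = (26/11)/7 = 0.3377.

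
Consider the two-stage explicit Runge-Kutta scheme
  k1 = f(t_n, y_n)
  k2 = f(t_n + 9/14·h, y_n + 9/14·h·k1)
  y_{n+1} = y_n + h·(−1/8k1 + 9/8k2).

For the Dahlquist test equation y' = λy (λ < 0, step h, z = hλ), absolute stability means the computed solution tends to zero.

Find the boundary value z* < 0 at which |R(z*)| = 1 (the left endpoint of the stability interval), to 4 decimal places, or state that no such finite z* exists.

On y'=λy, z=hλ:
  k1=λy_n ⇒ h·k1=z·y_n;  k2=λ(1+9/14z)y_n ⇒ h·k2=z(1+9/14z)y_n
  y_{n+1}/y_n = 1 − 1/8z + 9/8z(1+9/14z) = 1 + z + 81/112z²
  so R(z) = 1 + z + 81/112z².

Find x<0 with |R(x)|<1.
x=-0.7: |R|=0.6544
R=1: x+81/112x²=0 ⇒ x=−112/81=-1.3827; min R=1−1/(4·81/112)=0.6543>−1
Confirm numerically:
  x=-1.178: |R|=0.82559 <1
  x=-0.727: |R|=0.65524 <1
  x=-0.640: |R|=0.65623 <1
  x=-0.603: |R|=0.65997 <1
  x=-1.865: |R|=1.65050 >1
  x=-1.754: |R|=1.47098 >1
  x=-1.507: |R|=1.13546 >1
Stable set (-1.3827, 0).

z* = -1.3827.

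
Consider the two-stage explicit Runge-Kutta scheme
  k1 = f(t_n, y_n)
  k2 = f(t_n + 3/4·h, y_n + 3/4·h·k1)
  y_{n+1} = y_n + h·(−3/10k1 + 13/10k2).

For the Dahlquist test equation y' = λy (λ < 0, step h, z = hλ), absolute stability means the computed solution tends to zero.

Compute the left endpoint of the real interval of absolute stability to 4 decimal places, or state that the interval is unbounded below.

left endpoint -1.0256.

With y'=λy (z=hλ):
  k1=λy_n ⇒ h·k1=z·y_n;  k2=λ(1+3/4z)y_n ⇒ h·k2=z(1+3/4z)y_n
  y_{n+1}/y_n = 1 − 3/10z + 13/10z(1+3/4z) = 1 + z + 39/40z²
  so R(z) = 1 + z + 39/40z².

Find x<0 with |R(x)|<1.
x=-0.89: |R|=0.8823
R=1: x+39/40x²=0 ⇒ x=−40/39=-1.0256; min R=1−1/(4·39/40)=0.7436>−1
Confirm numerically:
  x=-0.984: |R|=0.96005 <1
  x=-0.805: |R|=0.82682 <1
  x=-0.513: |R|=0.74359 <1
  x=-0.489: |R|=0.74414 <1
  x=-1.557: |R|=1.80664 >1
  x=-1.503: |R|=1.69953 >1
  x=-1.096: |R|=1.07519 >1
Interval (-1.0256, 0).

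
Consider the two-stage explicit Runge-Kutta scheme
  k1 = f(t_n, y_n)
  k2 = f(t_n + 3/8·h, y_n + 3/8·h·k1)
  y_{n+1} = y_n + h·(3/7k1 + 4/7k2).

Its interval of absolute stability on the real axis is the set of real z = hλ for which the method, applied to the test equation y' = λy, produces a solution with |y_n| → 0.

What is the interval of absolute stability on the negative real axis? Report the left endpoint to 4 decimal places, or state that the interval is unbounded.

z∈(-4.6667,0).

Set f=λy, z=hλ:
  k1=λy_n ⇒ h·k1=z·y_n;  k2=λ(1+3/8z)y_n ⇒ h·k2=z(1+3/8z)y_n
  y_{n+1}/y_n = 1 + 3/7z + 4/7z(1+3/8z) = 1 + z + 3/14z²
  Hence R(z) = 1 + z + 3/14z².

Boundary: |R(x)|=1, x<0.
x=-1.77: |R|=0.0987
R=1: x+3/14x²=0 ⇒ x=−14/3=-4.6667; min R=1−1/(4·3/14)=-0.1667>−1
Confirm numerically:
  x=-4.343: |R|=0.69878 <1
  x=-3.642: |R|=0.20032 <1
  x=-2.738: |R|=0.13158 <1
  x=-2.262: |R|=0.16558 <1
  x=-5.186: |R|=1.57713 >1
  x=-5.057: |R|=1.42298 >1
So |R|<1 on (-4.6667, 0).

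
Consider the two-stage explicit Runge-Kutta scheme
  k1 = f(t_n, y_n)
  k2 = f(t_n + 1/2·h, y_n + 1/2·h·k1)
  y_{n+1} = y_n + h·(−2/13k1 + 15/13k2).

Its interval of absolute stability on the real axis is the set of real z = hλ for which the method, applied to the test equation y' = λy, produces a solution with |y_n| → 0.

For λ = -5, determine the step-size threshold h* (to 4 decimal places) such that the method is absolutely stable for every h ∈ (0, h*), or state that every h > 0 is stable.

With y'=λy (z=hλ):
  k1=λy_n ⇒ h·k1=z·y_n;  k2=λ(1+1/2z)y_n ⇒ h·k2=z(1+1/2z)y_n
  y_{n+1}/y_n = 1 − 2/13z + 15/13z(1+1/2z) = 1 + z + 15/26z²
  Hence R(z) = 1 + z + 15/26z².

Boundary: |R(x)|=1, x<0.
x=-0.96: |R|=0.5717
R=1: x+15/26x²=0 ⇒ x=−26/15=-1.7333; min R=1−1/(4·15/26)=0.5667>−1
Confirm numerically:
  x=-1.432: |R|=0.75105 <1
  x=-1.198: |R|=0.63000 <1
  x=-1.130: |R|=0.60667 <1
  x=-0.796: |R|=0.56955 <1
  x=-2.230: |R|=1.63898 >1
  x=-1.828: |R|=1.09984 >1
So |R|<1 on (-1.7333, 0).

(-1.7333,0); λ=-5 ⇒ h* = (26/15)/5 = 0.3467.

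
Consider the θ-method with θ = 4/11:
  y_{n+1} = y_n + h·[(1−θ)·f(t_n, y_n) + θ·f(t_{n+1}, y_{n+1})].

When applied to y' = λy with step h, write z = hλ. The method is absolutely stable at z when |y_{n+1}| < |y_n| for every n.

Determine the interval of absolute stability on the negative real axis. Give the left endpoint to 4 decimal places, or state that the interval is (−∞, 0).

Test eqn y'=λy, z=hλ:
  y_{n+1} = y_n + z·[7/11·y_n + 4/11·y_{n+1}] ⇒ (1 − 4/11z)y_{n+1} = (1 + 7/11z)y_n
  R(z) = (1 + 7/11z)/(1 − 4/11z).

Solve |R(x)|<1 on ℝ⁻.
x=-0.66: |R|=0.4677
R=−1: 1+7/11x = −1+4/11x ⇒ -3/11x=2 ⇒ x=2/(-3/11)=-7.3333
Confirm numerically:
  x=-5.245: |R|=0.80410 <1
  x=-5.243: |R|=0.80386 <1
  x=-4.964: |R|=0.76964 <1
  x=-7.709: |R|=1.02694 >1
  x=-7.667: |R|=1.02402 >1
Interval (-7.3333, 0).

(-7.3333, 0).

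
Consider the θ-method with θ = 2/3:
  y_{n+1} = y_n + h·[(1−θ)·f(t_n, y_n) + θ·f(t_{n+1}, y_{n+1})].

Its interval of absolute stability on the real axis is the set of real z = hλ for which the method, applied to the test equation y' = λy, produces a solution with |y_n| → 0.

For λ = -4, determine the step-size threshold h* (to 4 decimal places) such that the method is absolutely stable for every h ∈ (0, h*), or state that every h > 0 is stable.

Test eqn y'=λy, z=hλ:
  y_{n+1} = y_n + z·[1/3·y_n + 2/3·y_{n+1}] ⇒ (1 − 2/3z)y_{n+1} = (1 + 1/3z)y_n
  ⇒ R(z) = (1 + 1/3z)/(1 − 2/3z).

Boundary: |R(x)|=1, x<0.
x=-1.23: |R|=0.3242
x=-2: |R|=0.1429
x=-10: |R|=0.3043
x=-100: |R|=0.4778
θ=2/3≥1/2 ⇒ |1+1/3x|<|1−2/3x| ∀x<0 ⇒ interval (−∞,0).

(−∞, 0) — no finite endpoint. Any h>0 works for λ=-4.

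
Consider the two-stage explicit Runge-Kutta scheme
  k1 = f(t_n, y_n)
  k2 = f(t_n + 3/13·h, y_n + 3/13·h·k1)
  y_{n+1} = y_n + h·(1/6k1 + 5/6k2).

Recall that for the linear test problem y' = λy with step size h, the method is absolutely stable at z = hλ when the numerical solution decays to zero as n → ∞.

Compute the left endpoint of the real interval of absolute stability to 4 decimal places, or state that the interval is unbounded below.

On y'=λy, z=hλ:
  k1=λy_n ⇒ h·k1=z·y_n;  k2=λ(1+3/13z)y_n ⇒ h·k2=z(1+3/13z)y_n
  y_{n+1}/y_n = 1 + 1/6z + 5/6z(1+3/13z) = 1 + z + 5/26z²
  ⇒ R(z) = 1 + z + 5/26z².

Boundary: |R(x)|=1, x<0.
x=-1.08: |R|=0.1443
R=1: x+5/26x²=0 ⇒ x=−26/5=-5.2000; min R=1−1/(4·5/26)=-0.3000>−1
Confirm numerically:
  x=-4.924: |R|=0.73865 <1
  x=-4.525: |R|=0.41262 <1
  x=-3.675: |R|=0.07776 <1
  x=-2.904: |R|=0.28223 <1
  x=-5.629: |R|=1.46439 >1
  x=-5.239: |R|=1.03929 >1
So |R|<1 on (-5.2000, 0).

left endpoint -5.2000.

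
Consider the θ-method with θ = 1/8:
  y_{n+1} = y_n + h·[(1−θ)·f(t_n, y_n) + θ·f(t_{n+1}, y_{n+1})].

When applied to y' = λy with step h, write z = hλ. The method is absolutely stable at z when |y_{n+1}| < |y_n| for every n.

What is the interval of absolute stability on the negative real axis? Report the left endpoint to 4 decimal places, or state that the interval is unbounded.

On y'=λy, z=hλ:
  y_{n+1} = y_n + z·[7/8·y_n + 1/8·y_{n+1}] ⇒ (1 − 1/8z)y_{n+1} = (1 + 7/8z)y_n
  Hence R(z) = (1 + 7/8z)/(1 − 1/8z).

Need |R(x)|<1, x<0.
x=-1.78: |R|=0.4560
R=−1: 1+7/8x = −1+1/8x ⇒ -3/4x=2 ⇒ x=2/(-3/4)=-2.6667
Confirm numerically:
  x=-2.623: |R|=0.97534 <1
  x=-2.261: |R|=0.76279 <1
  x=-1.164: |R|=0.01615 <1
  x=-3.200: |R|=1.28571 >1
  x=-3.053: |R|=1.20972 >1
Stable set (-2.6667, 0).

z∈(-2.6667,0).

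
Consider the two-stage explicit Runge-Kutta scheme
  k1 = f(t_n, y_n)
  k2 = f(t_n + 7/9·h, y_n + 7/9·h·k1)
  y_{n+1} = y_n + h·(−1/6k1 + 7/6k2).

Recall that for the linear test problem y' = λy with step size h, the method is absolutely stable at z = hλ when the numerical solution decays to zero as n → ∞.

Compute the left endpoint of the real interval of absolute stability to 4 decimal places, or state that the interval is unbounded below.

Set f=λy, z=hλ:
  k1=λy_n ⇒ h·k1=z·y_n;  k2=λ(1+7/9z)y_n ⇒ h·k2=z(1+7/9z)y_n
  y_{n+1}/y_n = 1 − 1/6z + 7/6z(1+7/9z) = 1 + z + 49/54z²
  Hence R(z) = 1 + z + 49/54z².

Solve |R(x)|<1 on ℝ⁻.
x=-1.49: |R|=1.5245
R=1: x+49/54x²=0 ⇒ x=−54/49=-1.1020; min R=1−1/(4·49/54)=0.7245>−1
Confirm numerically:
  x=-0.921: |R|=0.84870 <1
  x=-0.745: |R|=0.75863 <1
  x=-0.686: |R|=0.74102 <1
  x=-0.587: |R|=0.72566 <1
  x=-1.495: |R|=1.53308 >1
  x=-1.397: |R|=1.37390 >1
  x=-1.304: |R|=1.23897 >1
So |R|<1 on (-1.1020, 0).

left endpoint -1.1020.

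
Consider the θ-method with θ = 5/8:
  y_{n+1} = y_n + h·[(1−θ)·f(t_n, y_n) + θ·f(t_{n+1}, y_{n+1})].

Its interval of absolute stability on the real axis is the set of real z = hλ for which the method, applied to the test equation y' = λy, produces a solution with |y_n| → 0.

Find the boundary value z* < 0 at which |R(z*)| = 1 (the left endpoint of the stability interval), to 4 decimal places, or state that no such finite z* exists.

interval (−∞, 0).

With y'=λy (z=hλ):
  y_{n+1} = y_n + z·[3/8·y_n + 5/8·y_{n+1}] ⇒ (1 − 5/8z)y_{n+1} = (1 + 3/8z)y_n
  ⇒ R(z) = (1 + 3/8z)/(1 − 5/8z).

Find x<0 with |R(x)|<1.
x=-0.57: |R|=0.5797
x=-2: |R|=0.1111
x=-10: |R|=0.3793
x=-100: |R|=0.5748
θ=5/8≥1/2 ⇒ |1+3/8x|<|1−5/8x| ∀x<0 ⇒ stable on all of ℝ⁻.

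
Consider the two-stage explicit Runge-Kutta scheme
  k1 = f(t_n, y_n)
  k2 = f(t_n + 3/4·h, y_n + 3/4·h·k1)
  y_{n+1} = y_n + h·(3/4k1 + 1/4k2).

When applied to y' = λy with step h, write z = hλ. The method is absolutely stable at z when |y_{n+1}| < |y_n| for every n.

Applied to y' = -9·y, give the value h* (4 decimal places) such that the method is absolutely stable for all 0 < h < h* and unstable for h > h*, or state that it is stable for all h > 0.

With y'=λy (z=hλ):
  k1=λy_n ⇒ h·k1=z·y_n;  k2=λ(1+3/4z)y_n ⇒ h·k2=z(1+3/4z)y_n
  y_{n+1}/y_n = 1 + 3/4z + 1/4z(1+3/4z) = 1 + z + 3/16z²
  Hence R(z) = 1 + z + 3/16z².

Boundary: |R(x)|=1, x<0.
x=-0.98: |R|=0.2001
R=1: x+3/16x²=0 ⇒ x=−16/3=-5.3333; min R=1−1/(4·3/16)=-0.3333>−1
Confirm numerically:
  x=-4.319: |R|=0.17858 <1
  x=-2.697: |R|=0.33316 <1
  x=-2.487: |R|=0.32728 <1
  x=-5.821: |R|=1.53226 >1
  x=-5.583: |R|=1.26135 >1
  x=-5.440: |R|=1.10880 >1
So |R|<1 on (-5.3333, 0).

(-5.3333,0); λ=-9 ⇒ h* = (16/3)/9 = 0.5926.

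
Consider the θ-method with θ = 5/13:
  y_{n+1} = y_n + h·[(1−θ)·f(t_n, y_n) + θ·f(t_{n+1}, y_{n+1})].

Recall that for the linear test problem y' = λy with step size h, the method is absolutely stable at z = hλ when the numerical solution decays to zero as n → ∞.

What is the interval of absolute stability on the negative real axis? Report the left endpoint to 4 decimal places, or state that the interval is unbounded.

On y'=λy, z=hλ:
  y_{n+1} = y_n + z·[8/13·y_n + 5/13·y_{n+1}] ⇒ (1 − 5/13z)y_{n+1} = (1 + 8/13z)y_n
  R(z) = (1 + 8/13z)/(1 − 5/13z).

Solve |R(x)|<1 on ℝ⁻.
x=-0.6: |R|=0.5125
R=−1: 1+8/13x = −1+5/13x ⇒ -3/13x=2 ⇒ x=2/(-3/13)=-8.6667
Confirm numerically:
  x=-8.245: |R|=0.97667 <1
  x=-6.941: |R|=0.89148 <1
  x=-5.851: |R|=0.80009 <1
  x=-5.485: |R|=0.76388 <1
  x=-9.196: |R|=1.02692 >1
  x=-8.813: |R|=1.00769 >1
  x=-8.782: |R|=1.00608 >1
Stable set (-8.6667, 0).

z∈(-8.6667,0).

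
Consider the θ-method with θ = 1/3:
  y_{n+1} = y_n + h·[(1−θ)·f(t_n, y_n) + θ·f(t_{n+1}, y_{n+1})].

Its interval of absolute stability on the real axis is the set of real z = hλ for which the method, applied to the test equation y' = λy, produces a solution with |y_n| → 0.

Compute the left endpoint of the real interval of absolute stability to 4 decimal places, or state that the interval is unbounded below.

left endpoint -6.0000.

With y'=λy (z=hλ):
  y_{n+1} = y_n + z·[2/3·y_n + 1/3·y_{n+1}] ⇒ (1 − 1/3z)y_{n+1} = (1 + 2/3z)y_n
  Hence R(z) = (1 + 2/3z)/(1 − 1/3z).

Need |R(x)|<1, x<0.
x=-1.41: |R|=0.0408
R=−1: 1+2/3x = −1+1/3x ⇒ -1/3x=2 ⇒ x=2/(-1/3)=-6.0000
Confirm numerically:
  x=-5.068: |R|=0.88448 <1
  x=-4.932: |R|=0.86536 <1
  x=-3.363: |R|=0.58557 <1
  x=-6.543: |R|=1.05690 >1
  x=-6.540: |R|=1.05660 >1
So |R|<1 on (-6.0000, 0).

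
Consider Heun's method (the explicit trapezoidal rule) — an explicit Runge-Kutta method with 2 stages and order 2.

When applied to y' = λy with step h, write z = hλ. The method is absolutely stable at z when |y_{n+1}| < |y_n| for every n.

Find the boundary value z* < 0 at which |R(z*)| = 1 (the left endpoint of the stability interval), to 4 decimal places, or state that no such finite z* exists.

z* = -2.0000.

On y'=λy, z=hλ:
  order 2, 2-stage ⇒ R(z)=1+z+z^2/2
  (e.g. R(-1.66)=0.71780, |R|=0.71780)

Find x<0 with |R(x)|<1.
x=-1.66: |R|=0.7178
|R(-1.63)|=0.6985 |R(-1.12)|=0.5072 |R(-0.56)|=0.5968
Bisect:
  x_lo=-2.6867 |R|=1.9224  x_hi=-0.3024 |R|=0.7433
  mid=-1.49454 |R|=0.62228 →hi
  mid=-2.09061 |R|=1.09472 →lo
  mid=-1.79257 |R|=0.81409 →hi
  mid=-1.94159 |R|=0.94330 →hi
  mid=-2.01610 |R|=1.01623 →lo
  mid=-1.97885 |R|=0.97907 →hi
  mid=-1.99747 |R|=0.99748 →hi
  mid=-2.00679 |R|=1.00681 →lo
  mid=-2.00213 |R|=1.00213 →lo
  ...
  [-2.00009,-1.99995] ⇒ x*=-2.0000
Stable set (-2.0000, 0).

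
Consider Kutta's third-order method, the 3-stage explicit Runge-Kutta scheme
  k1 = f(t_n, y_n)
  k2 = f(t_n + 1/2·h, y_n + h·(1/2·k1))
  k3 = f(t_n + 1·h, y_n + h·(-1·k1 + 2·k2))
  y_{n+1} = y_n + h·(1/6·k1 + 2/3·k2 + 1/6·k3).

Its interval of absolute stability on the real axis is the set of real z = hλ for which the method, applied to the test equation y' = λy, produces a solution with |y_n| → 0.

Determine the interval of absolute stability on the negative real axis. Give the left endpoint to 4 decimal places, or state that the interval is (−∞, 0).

(-2.5127, 0).

With y'=λy (z=hλ):
  order 3, 3-stage ⇒ R(z)=1+z+z^2/2+z^3/6
  (e.g. R(-0.31)=0.73308, |R|=0.73308)

Boundary: |R(x)|=1, x<0.
x=-0.31: |R|=0.7331
|R(-2.24)|=0.6044 |R(-1.3)|=0.1788 |R(-1)|=0.3333
Bisect:
  x_lo=-3.2037 |R|=2.5521  x_hi=-0.2214 |R|=0.8013
  mid=-1.71256 |R|=0.08324 →hi
  mid=-2.45812 |R|=0.91242 →hi
  mid=-2.83091 |R|=1.60506 →lo
  mid=-2.64452 |R|=1.23017 →lo
  mid=-2.55132 |R|=1.06456 →lo
  mid=-2.50472 |R|=0.98686 →hi
  mid=-2.52802 |R|=1.02530 →lo
  mid=-2.51637 |R|=1.00597 →lo
  mid=-2.51055 |R|=0.99639 →hi
  ...
  [-2.51291,-2.51273] ⇒ x*=-2.5127
Stable set (-2.5127, 0).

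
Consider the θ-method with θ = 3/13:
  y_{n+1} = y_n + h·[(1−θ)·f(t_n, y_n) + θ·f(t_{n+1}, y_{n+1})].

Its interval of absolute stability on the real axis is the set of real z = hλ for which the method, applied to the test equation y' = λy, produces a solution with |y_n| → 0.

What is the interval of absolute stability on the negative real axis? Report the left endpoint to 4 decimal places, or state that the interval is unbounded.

With y'=λy (z=hλ):
  y_{n+1} = y_n + z·[10/13·y_n + 3/13·y_{n+1}] ⇒ (1 − 3/13z)y_{n+1} = (1 + 10/13z)y_n
  so R(z) = (1 + 10/13z)/(1 − 3/13z).

Boundary: |R(x)|=1, x<0.
x=-1.79: |R|=0.2667
R=−1: 1+10/13x = −1+3/13x ⇒ -7/13x=2 ⇒ x=2/(-7/13)=-3.7143
Confirm numerically:
  x=-3.619: |R|=0.97204 <1
  x=-3.528: |R|=0.94471 <1
  x=-3.198: |R|=0.84005 <1
  x=-1.521: |R|=0.12583 <1
  x=-4.304: |R|=1.15931 >1
  x=-4.277: |R|=1.15249 >1
  x=-3.735: |R|=1.00599 >1
Stable set (-3.7143, 0).

z∈(-3.7143,0).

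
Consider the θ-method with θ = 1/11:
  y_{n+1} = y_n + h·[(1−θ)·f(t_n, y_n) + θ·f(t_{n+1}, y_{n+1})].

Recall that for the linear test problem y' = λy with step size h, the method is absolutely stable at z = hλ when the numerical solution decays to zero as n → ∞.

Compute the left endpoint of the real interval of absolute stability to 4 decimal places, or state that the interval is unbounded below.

Test eqn y'=λy, z=hλ:
  y_{n+1} = y_n + z·[10/11·y_n + 1/11·y_{n+1}] ⇒ (1 − 1/11z)y_{n+1} = (1 + 10/11z)y_n
  R(z) = (1 + 10/11z)/(1 − 1/11z).

Need |R(x)|<1, x<0.
x=-1.31: |R|=0.1706
R=−1: 1+10/11x = −1+1/11x ⇒ -9/11x=2 ⇒ x=2/(-9/11)=-2.4444
Confirm numerically:
  x=-2.397: |R|=0.96813 <1
  x=-1.855: |R|=0.58732 <1
  x=-1.076: |R|=0.01987 <1
  x=-1.070: |R|=0.02486 <1
  x=-3.041: |R|=1.38238 >1
  x=-2.987: |R|=1.34911 >1
Stable set (-2.4444, 0).

z* = -2.4444.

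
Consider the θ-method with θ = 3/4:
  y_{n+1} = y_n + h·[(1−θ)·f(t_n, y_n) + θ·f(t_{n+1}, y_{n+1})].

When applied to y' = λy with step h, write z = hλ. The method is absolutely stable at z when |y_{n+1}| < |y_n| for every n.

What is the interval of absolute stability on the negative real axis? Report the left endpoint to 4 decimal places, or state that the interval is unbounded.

With y'=λy (z=hλ):
  y_{n+1} = y_n + z·[1/4·y_n + 3/4·y_{n+1}] ⇒ (1 − 3/4z)y_{n+1} = (1 + 1/4z)y_n
  so R(z) = (1 + 1/4z)/(1 − 3/4z).

Boundary: |R(x)|=1, x<0.
x=-0.83: |R|=0.4884
x=-2: |R|=0.2000
x=-10: |R|=0.1765
x=-100: |R|=0.3158
θ=3/4≥1/2 ⇒ |1+1/4x|<|1−3/4x| ∀x<0 ⇒ stable on all of ℝ⁻.

unbounded; (−∞, 0).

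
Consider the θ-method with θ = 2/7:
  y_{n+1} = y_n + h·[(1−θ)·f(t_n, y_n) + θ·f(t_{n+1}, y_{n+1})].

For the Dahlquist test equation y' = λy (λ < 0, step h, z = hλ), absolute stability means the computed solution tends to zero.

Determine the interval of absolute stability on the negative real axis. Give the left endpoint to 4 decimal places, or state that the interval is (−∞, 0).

z∈(-4.6667,0).

On y'=λy, z=hλ:
  y_{n+1} = y_n + z·[5/7·y_n + 2/7·y_{n+1}] ⇒ (1 − 2/7z)y_{n+1} = (1 + 5/7z)y_n
  ⇒ R(z) = (1 + 5/7z)/(1 − 2/7z).

Find x<0 with |R(x)|<1.
x=-1.49: |R|=0.0451
R=−1: 1+5/7x = −1+2/7x ⇒ -3/7x=2 ⇒ x=2/(-3/7)=-4.6667
Confirm numerically:
  x=-3.864: |R|=0.83650 <1
  x=-2.827: |R|=0.56385 <1
  x=-1.896: |R|=0.22980 <1
  x=-5.227: |R|=1.09631 >1
  x=-4.696: |R|=1.00537 >1
Interval (-4.6667, 0).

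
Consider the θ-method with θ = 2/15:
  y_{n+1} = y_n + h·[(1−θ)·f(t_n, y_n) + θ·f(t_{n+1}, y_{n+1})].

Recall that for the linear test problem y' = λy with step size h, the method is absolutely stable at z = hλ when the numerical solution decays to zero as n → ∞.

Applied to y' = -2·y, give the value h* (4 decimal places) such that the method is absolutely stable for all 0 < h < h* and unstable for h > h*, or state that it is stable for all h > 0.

(-2.7273,0); λ=-2 ⇒ h* = (30/11)/2 = 1.3636.

On y'=λy, z=hλ:
  y_{n+1} = y_n + z·[13/15·y_n + 2/15·y_{n+1}] ⇒ (1 − 2/15z)y_{n+1} = (1 + 13/15z)y_n
  Hence R(z) = (1 + 13/15z)/(1 − 2/15z).

Boundary: |R(x)|=1, x<0.
x=-1.48: |R|=0.2361
R=−1: 1+13/15x = −1+2/15x ⇒ -11/15x=2 ⇒ x=2/(-11/15)=-2.7273
Confirm numerically:
  x=-2.547: |R|=0.90131 <1
  x=-1.712: |R|=0.39383 <1
  x=-1.646: |R|=0.34977 <1
  x=-1.510: |R|=0.25694 <1
  x=-2.884: |R|=1.08301 >1
  x=-2.864: |R|=1.07256 >1
Interval (-2.7273, 0).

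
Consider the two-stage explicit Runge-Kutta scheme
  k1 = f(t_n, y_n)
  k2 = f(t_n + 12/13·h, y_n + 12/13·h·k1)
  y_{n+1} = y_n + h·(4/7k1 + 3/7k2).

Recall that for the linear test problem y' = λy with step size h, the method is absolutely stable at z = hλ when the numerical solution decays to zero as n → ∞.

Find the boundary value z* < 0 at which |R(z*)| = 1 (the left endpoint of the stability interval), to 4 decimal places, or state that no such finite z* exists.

With y'=λy (z=hλ):
  k1=λy_n ⇒ h·k1=z·y_n;  k2=λ(1+12/13z)y_n ⇒ h·k2=z(1+12/13z)y_n
  y_{n+1}/y_n = 1 + 4/7z + 3/7z(1+12/13z) = 1 + z + 36/91z²
  R(z) = 1 + z + 36/91z².

Need |R(x)|<1, x<0.
x=-0.46: |R|=0.6237
R=1: x+36/91x²=0 ⇒ x=−91/36=-2.5278; min R=1−1/(4·36/91)=0.3681>−1
Confirm numerically:
  x=-2.408: |R|=0.88590 <1
  x=-2.199: |R|=0.71399 <1
  x=-1.648: |R|=0.42642 <1
  x=-3.116: |R|=1.72510 >1
  x=-2.978: |R|=1.53041 >1
  x=-2.852: |R|=1.36581 >1
So |R|<1 on (-2.5278, 0).

left endpoint -2.5278.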